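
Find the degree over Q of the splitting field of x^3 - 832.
[K : Q] = 6

The roots of x^3 - 832 are ∛832, ω∛832, ω^2∛832 where ω = e^(2πi/3) is a primitive cube root of unity, so K = Q(∛832, ω). Now [Q(∛832):Q] = 3 (since 832 is not a perfect cube, x^3 - 832 is irreducible) and [Q(ω):Q] = 2. Both 2 and 3 divide [K:Q], and [K:Q] ≤ 3·2 = 6, so [K:Q] = 6. (Equivalently: Q(∛832) ⊂ R but ω ∉ R, so [K : Q(∛832)] = 2.)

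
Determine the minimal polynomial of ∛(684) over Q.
m_α(x) = x^3 - 684

α satisfies α^3 = 684, so x^3 - 684 annihilates α. By the rational root test, a rational root p/q (in lowest terms) of x^3 - 684 would satisfy p^3 = 684 q^3, forcing q = 1 and p^3 = 684; but 684 is not a perfect cube, contradiction. A monic cubic over Q with no rational root is irreducible (any nontrivial factorization would include a linear factor). Hence x^3 - 684 is the minimal polynomial of α, and in particular [Q(α):Q] = 3.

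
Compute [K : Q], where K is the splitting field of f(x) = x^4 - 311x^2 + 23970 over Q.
[K : Q] = 4

Solving the quadratic in x^2: x^2 = (311 ± √(311^2 - 4·23970))/2 = (311 ± √841)/2 = (311 ± 29)/2, giving x^2 = 141 or x^2 = 170. So f(x) = (x^2 - 141)(x^2 - 170) and the roots of f are ±√141, ±√170. Hence the splitting field is K = Q(√141, √170). Since 141 and 170 are distinct squarefree integers > 1, their product 23970 is not a perfect square, so √170 ∉ Q(√141). By the tower law [K:Q] = [Q(√141,√170):Q(√141)] · [Q(√141):Q] = 2 · 2 = 4.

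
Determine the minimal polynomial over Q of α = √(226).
m_α(x) = x^2 - 226

α satisfies α^2 - 226 = 0, so x^2 - 226 annihilates α. Since d = 226 is squarefree and ≠ 1, it is not a perfect square in Q, so x^2 - 226 has no rational root and is therefore irreducible over Q (a degree-2 polynomial over a field is irreducible iff it has no root). Hence m_α(x) = x^2 - 226.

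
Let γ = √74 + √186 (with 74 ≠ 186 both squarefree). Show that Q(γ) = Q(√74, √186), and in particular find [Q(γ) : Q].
[Q(γ) : Q] = 4 (equivalently, Q(γ) = Q(√74, √186))

Obviously Q(γ) ⊆ Q(√74, √186), and [Q(√74, √186):Q] = 4 (since 74, 186 are distinct squarefree integers > 1 with 13764 not a perfect square). To show equality we compute the minimal polynomial of γ. From γ = √74 + √186: γ^2 = 74 + 2√(13764) + 186 = 260 + 2√(13764), so γ^2 - 260 = 2√(13764); squaring, (γ^2 - 260)^2 = 4·13764, i.e. γ^4 - 520γ^2 + 67600 - 55056 = 0, i.e. γ^4 - 520γ^2 + 12544 = 0. So γ is a root of x^4 - 520x^2 + 12544. This polynomial is irreducible over Q: it has no rational root (each ±√74 ± √186 is irrational), and any factorization into two quadratics over Q would force √(13764) ∈ Q (pairing opposite roots) or √74, √186 ∈ Q (other pairings), all impossible. Hence [Q(γ):Q] = 4 = [Q(√74, √186):Q], so Q(γ) = Q(√74, √186).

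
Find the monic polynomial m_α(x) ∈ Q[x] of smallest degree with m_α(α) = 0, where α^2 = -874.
m_α(x) = x^2 + 874

α satisfies α^2 + 874 = 0, so x^2 + 874 annihilates α. Since d = -874 is squarefree and ≠ 1, it is not a perfect square in Q, so x^2 + 874 has no rational root and is therefore irreducible over Q (a degree-2 polynomial over a field is irreducible iff it has no root). Hence m_α(x) = x^2 + 874.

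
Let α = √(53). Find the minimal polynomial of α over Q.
m_α(x) = x^2 - 53

α satisfies α^2 - 53 = 0, so x^2 - 53 annihilates α. Since d = 53 is squarefree and ≠ 1, it is not a perfect square in Q, so x^2 - 53 has no rational root and is therefore irreducible over Q (a degree-2 polynomial over a field is irreducible iff it has no root). Hence m_α(x) = x^2 - 53.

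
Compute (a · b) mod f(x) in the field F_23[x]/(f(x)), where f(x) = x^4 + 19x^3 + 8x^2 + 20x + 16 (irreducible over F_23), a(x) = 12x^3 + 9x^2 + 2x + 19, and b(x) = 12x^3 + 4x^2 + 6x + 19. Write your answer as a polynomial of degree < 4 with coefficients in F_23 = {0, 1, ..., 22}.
a · b ≡ 12x^3 + 21x^2 + 6x + 9 (mod f(x))

Multiply in F_23[x]: a(x)·b(x) = (12x^3 + 9x^2 + 2x + 19)·(12x^3 + 4x^2 + 6x + 19) = 6x^6 + 18x^5 + 17x^4 + 12x^3 + 6x^2 + 14x + 16. This has degree ≥ 4, so divide by f(x) over F_23: 6x^6 + 18x^5 + 17x^4 + 12x^3 + 6x^2 + 14x + 16 = (6x^2 + 19x + 22)·(x^4 + 19x^3 + 8x^2 + 20x + 16) + (12x^3 + 21x^2 + 6x + 9). Hence a·b ≡ 12x^3 + 21x^2 + 6x + 9 (mod f). (F_23[x]/(f) is a field with 23^4 = 279841 elements since f is irreducible of degree 4.)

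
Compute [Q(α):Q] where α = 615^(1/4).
[Q(α):Q] = 4

α is a root of x^4 - 615. By Eisenstein's criterion at the prime p = 3 (which divides the constant term 615 but p^2 = 9 does not, since 615 is squarefree), x^4 - 615 is irreducible over Q. Hence [Q(α):Q] = 4.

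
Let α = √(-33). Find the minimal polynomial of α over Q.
m_α(x) = x^2 + 33

α satisfies α^2 + 33 = 0, so x^2 + 33 annihilates α. Since d = -33 is squarefree and ≠ 1, it is not a perfect square in Q, so x^2 + 33 has no rational root and is therefore irreducible over Q (a degree-2 polynomial over a field is irreducible iff it has no root). Hence m_α(x) = x^2 + 33.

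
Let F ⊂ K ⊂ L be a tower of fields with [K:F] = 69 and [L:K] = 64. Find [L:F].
[L:F] = 4416

The tower law says that for any tower of field extensions F ⊂ K ⊂ L with finite degrees, [L:F] = [L:K] · [K:F]. Here this gives [L:F] = 64 · 69 = 4416.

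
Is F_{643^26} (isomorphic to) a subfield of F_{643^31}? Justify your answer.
No: F_{643^26} is not a subfield of F_{643^31}

F_{p^m} embeds in F_{p^n} iff m | n. Here 26 ∤ 31 (since 31 = 1·26 + 5 with remainder 5 ≠ 0), so F_{643^26} is not a subfield of F_{643^31}. Equivalently: if it were, the tower law would give 26 = [F_{643^26}:F_643] dividing [F_{643^31}:F_643] = 31, contradiction.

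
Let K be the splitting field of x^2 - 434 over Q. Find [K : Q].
[K : Q] = 2

f(x) = x^2 - 434 factors as (x - √434)(x + √434). The splitting field is K = Q(√434). Since 434 is squarefree and > 1, it is not a perfect square, so x^2 - 434 is irreducible over Q and [Q(√434) : Q] = 2. Hence [K : Q] = 2.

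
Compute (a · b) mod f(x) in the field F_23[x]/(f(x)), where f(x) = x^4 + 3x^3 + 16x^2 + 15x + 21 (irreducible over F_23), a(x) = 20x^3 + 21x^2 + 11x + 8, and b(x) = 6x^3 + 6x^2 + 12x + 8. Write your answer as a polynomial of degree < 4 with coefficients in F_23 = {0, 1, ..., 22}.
a · b ≡ 9x^3 + 3x^2 + 11x + 3 (mod f(x))

Multiply in F_23[x]: a(x)·b(x) = (20x^3 + 21x^2 + 11x + 8)·(6x^3 + 6x^2 + 12x + 8) = 5x^6 + 16x^5 + 18x^4 + 20x^3 + 3x^2 + 18. This has degree ≥ 4, so divide by f(x) over F_23: 5x^6 + 16x^5 + 18x^4 + 20x^3 + 3x^2 + 18 = (5x^2 + x + 4)·(x^4 + 3x^3 + 16x^2 + 15x + 21) + (9x^3 + 3x^2 + 11x + 3). Hence a·b ≡ 9x^3 + 3x^2 + 11x + 3 (mod f). (F_23[x]/(f) is a field with 23^4 = 279841 elements since f is irreducible of degree 4.)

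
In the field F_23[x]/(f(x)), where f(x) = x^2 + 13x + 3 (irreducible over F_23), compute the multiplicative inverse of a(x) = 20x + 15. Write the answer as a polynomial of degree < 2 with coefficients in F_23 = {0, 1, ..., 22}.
a(x)^(-1) ≡ 8x + 6 (mod f(x))

Since f is irreducible over F_23, F_23[x]/(f) is a field and a(x) ≠ 0 has an inverse. Apply the extended Euclidean algorithm to f(x) and a(x) in F_23[x]: f(x) = (15x + 17)·a(x) + (1). The last nonzero remainder is the constant 1 = gcd(f, a) in F_23. Back-substituting through the division chain expresses 1 = s(x)·a(x) + t(x)·f(x) with s(x) ≡ 8x + 6 (mod f), so a(x)^(-1) ≡ s(x) = 8x + 6 (mod f). Check: (20x + 15)·(8x + 6) = 22x^2 + 10x + 21 ≡ 1 (mod x^2 + 13x + 3).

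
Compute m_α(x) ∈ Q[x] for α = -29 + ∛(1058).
m_α(x) = x^3 + 87x^2 + 2523x + 23331

Set β = α + 29 = ∛(1058), so β^3 = 1058. Then (α + 29)^3 - 1058 = 0, i.e. α is a root of g(x) = (x + 29)^3 - 1058 = x^3 + 87x^2 + 2523x + 23331. Since g(x) = h(x + 29) where h(x) = x^3 - 1058, and h is irreducible over Q (because 1058 is not a perfect cube, so h has no rational root, and a monic cubic with no rational root is irreducible), g is also irreducible (irreducibility is preserved under the substitution x → x + 29). Hence m_α(x) = x^3 + 87x^2 + 2523x + 23331.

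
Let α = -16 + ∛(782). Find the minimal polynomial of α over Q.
m_α(x) = x^3 + 48x^2 + 768x + 3314

Set β = α + 16 = ∛(782), so β^3 = 782. Then (α + 16)^3 - 782 = 0, i.e. α is a root of g(x) = (x + 16)^3 - 782 = x^3 + 48x^2 + 768x + 3314. Since g(x) = h(x + 16) where h(x) = x^3 - 782, and h is irreducible over Q (because 782 is not a perfect cube, so h has no rational root, and a monic cubic with no rational root is irreducible), g is also irreducible (irreducibility is preserved under the substitution x → x + 16). Hence m_α(x) = x^3 + 48x^2 + 768x + 3314.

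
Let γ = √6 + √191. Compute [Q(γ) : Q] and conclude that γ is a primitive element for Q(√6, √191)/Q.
[Q(γ) : Q] = 4 (equivalently, Q(γ) = Q(√6, √191))

Obviously Q(γ) ⊆ Q(√6, √191), and [Q(√6, √191):Q] = 4 (since 6, 191 are distinct squarefree integers > 1 with 1146 not a perfect square). To show equality we compute the minimal polynomial of γ. From γ = √6 + √191: γ^2 = 6 + 2√(1146) + 191 = 197 + 2√(1146), so γ^2 - 197 = 2√(1146); squaring, (γ^2 - 197)^2 = 4·1146, i.e. γ^4 - 394γ^2 + 38809 - 4584 = 0, i.e. γ^4 - 394γ^2 + 34225 = 0. So γ is a root of x^4 - 394x^2 + 34225. This polynomial is irreducible over Q: it has no rational root (each ±√6 ± √191 is irrational), and any factorization into two quadratics over Q would force √(1146) ∈ Q (pairing opposite roots) or √6, √191 ∈ Q (other pairings), all impossible. Hence [Q(γ):Q] = 4 = [Q(√6, √191):Q], so Q(γ) = Q(√6, √191).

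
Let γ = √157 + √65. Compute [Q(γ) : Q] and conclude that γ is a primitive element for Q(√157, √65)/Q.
[Q(γ) : Q] = 4 (equivalently, Q(γ) = Q(√157, √65))

Obviously Q(γ) ⊆ Q(√157, √65), and [Q(√157, √65):Q] = 4 (since 157, 65 are distinct squarefree integers > 1 with 10205 not a perfect square). To show equality we compute the minimal polynomial of γ. From γ = √157 + √65: γ^2 = 157 + 2√(10205) + 65 = 222 + 2√(10205), so γ^2 - 222 = 2√(10205); squaring, (γ^2 - 222)^2 = 4·10205, i.e. γ^4 - 444γ^2 + 49284 - 40820 = 0, i.e. γ^4 - 444γ^2 + 8464 = 0. So γ is a root of x^4 - 444x^2 + 8464. This polynomial is irreducible over Q: it has no rational root (each ±√157 ± √65 is irrational), and any factorization into two quadratics over Q would force √(10205) ∈ Q (pairing opposite roots) or √157, √65 ∈ Q (other pairings), all impossible. Hence [Q(γ):Q] = 4 = [Q(√157, √65):Q], so Q(γ) = Q(√157, √65).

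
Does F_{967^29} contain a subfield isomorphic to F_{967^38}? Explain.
No: F_{967^38} is not a subfield of F_{967^29}

F_{p^m} embeds in F_{p^n} iff m | n. Here 38 ∤ 29 (since 29 = 0·38 + 29 with remainder 29 ≠ 0), so F_{967^38} is not a subfield of F_{967^29}. Equivalently: if it were, the tower law would give 38 = [F_{967^38}:F_967] dividing [F_{967^29}:F_967] = 29, contradiction.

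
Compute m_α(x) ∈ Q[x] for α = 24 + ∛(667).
m_α(x) = x^3 - 72x^2 + 1728x - 14491

Set β = α - 24 = ∛(667), so β^3 = 667. Then (α - 24)^3 - 667 = 0, i.e. α is a root of g(x) = (x - 24)^3 - 667 = x^3 - 72x^2 + 1728x - 14491. Since g(x) = h(x - 24) where h(x) = x^3 - 667, and h is irreducible over Q (because 667 is not a perfect cube, so h has no rational root, and a monic cubic with no rational root is irreducible), g is also irreducible (irreducibility is preserved under the substitution x → x - 24). Hence m_α(x) = x^3 - 72x^2 + 1728x - 14491.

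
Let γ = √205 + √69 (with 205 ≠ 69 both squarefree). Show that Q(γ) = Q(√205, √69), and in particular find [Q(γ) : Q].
[Q(γ) : Q] = 4 (equivalently, Q(γ) = Q(√205, √69))

Obviously Q(γ) ⊆ Q(√205, √69), and [Q(√205, √69):Q] = 4 (since 205, 69 are distinct squarefree integers > 1 with 14145 not a perfect square). To show equality we compute the minimal polynomial of γ. From γ = √205 + √69: γ^2 = 205 + 2√(14145) + 69 = 274 + 2√(14145), so γ^2 - 274 = 2√(14145); squaring, (γ^2 - 274)^2 = 4·14145, i.e. γ^4 - 548γ^2 + 75076 - 56580 = 0, i.e. γ^4 - 548γ^2 + 18496 = 0. So γ is a root of x^4 - 548x^2 + 18496. This polynomial is irreducible over Q: it has no rational root (each ±√205 ± √69 is irrational), and any factorization into two quadratics over Q would force √(14145) ∈ Q (pairing opposite roots) or √205, √69 ∈ Q (other pairings), all impossible. Hence [Q(γ):Q] = 4 = [Q(√205, √69):Q], so Q(γ) = Q(√205, √69).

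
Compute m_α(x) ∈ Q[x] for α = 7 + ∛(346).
m_α(x) = x^3 - 21x^2 + 147x - 689

Set β = α - 7 = ∛(346), so β^3 = 346. Then (α - 7)^3 - 346 = 0, i.e. α is a root of g(x) = (x - 7)^3 - 346 = x^3 - 21x^2 + 147x - 689. Since g(x) = h(x - 7) where h(x) = x^3 - 346, and h is irreducible over Q (because 346 is not a perfect cube, so h has no rational root, and a monic cubic with no rational root is irreducible), g is also irreducible (irreducibility is preserved under the substitution x → x - 7). Hence m_α(x) = x^3 - 21x^2 + 147x - 689.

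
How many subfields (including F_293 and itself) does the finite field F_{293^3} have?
F_{293^3} has 2 subfields

The subfields of F_{p^n} are exactly the fields F_{p^d} for d | n (each is the fixed field of the unique index-d subgroup of Gal(F_{p^n}/F_p) ≅ Z/nZ). The divisors of n = 3 are {1, 3}, giving 2 subfields: F_{293^1}, F_{293^3}.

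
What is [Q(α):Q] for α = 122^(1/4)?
[Q(α):Q] = 4

α is a root of x^4 - 122. By Eisenstein's criterion at the prime p = 2 (which divides the constant term 122 but p^2 = 4 does not, since 122 is squarefree), x^4 - 122 is irreducible over Q. Hence [Q(α):Q] = 4.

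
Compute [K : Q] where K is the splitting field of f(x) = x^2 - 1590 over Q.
[K : Q] = 2

f(x) = x^2 - 1590 factors as (x - √1590)(x + √1590). The splitting field is K = Q(√1590). Since 1590 is squarefree and > 1, it is not a perfect square, so x^2 - 1590 is irreducible over Q and [Q(√1590) : Q] = 2. Hence [K : Q] = 2.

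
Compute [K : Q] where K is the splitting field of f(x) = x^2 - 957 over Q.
[K : Q] = 2

f(x) = x^2 - 957 factors as (x - √957)(x + √957). The splitting field is K = Q(√957). Since 957 is squarefree and > 1, it is not a perfect square, so x^2 - 957 is irreducible over Q and [Q(√957) : Q] = 2. Hence [K : Q] = 2.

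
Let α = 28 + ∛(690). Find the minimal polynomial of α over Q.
m_α(x) = x^3 - 84x^2 + 2352x - 22642

Set β = α - 28 = ∛(690), so β^3 = 690. Then (α - 28)^3 - 690 = 0, i.e. α is a root of g(x) = (x - 28)^3 - 690 = x^3 - 84x^2 + 2352x - 22642. Since g(x) = h(x - 28) where h(x) = x^3 - 690, and h is irreducible over Q (because 690 is not a perfect cube, so h has no rational root, and a monic cubic with no rational root is irreducible), g is also irreducible (irreducibility is preserved under the substitution x → x - 28). Hence m_α(x) = x^3 - 84x^2 + 2352x - 22642.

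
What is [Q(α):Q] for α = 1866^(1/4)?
[Q(α):Q] = 4

α is a root of x^4 - 1866. By Eisenstein's criterion at the prime p = 2 (which divides the constant term 1866 but p^2 = 4 does not, since 1866 is squarefree), x^4 - 1866 is irreducible over Q. Hence [Q(α):Q] = 4.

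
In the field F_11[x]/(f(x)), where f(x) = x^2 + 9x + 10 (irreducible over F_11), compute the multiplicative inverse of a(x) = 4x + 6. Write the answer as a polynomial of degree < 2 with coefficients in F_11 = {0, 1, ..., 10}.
a(x)^(-1) ≡ 9x + 7 (mod f(x))

Since f is irreducible over F_11, F_11[x]/(f) is a field and a(x) ≠ 0 has an inverse. Apply the extended Euclidean algorithm to f(x) and a(x) in F_11[x]: f(x) = (3x + 6)·a(x) + (7). The last nonzero remainder is the constant 7 = gcd(f, a) in F_11. Back-substituting through the division chain expresses 7 = s(x)·a(x) + t(x)·f(x) with s(x) ≡ 8x + 5 (mod f), so (8x + 5)·a(x) ≡ 7 (mod f). Multiplying by 7^(-1) ≡ 8 in F_11 gives a(x)^(-1) ≡ 8·(8x + 5) ≡ 9x + 7 (mod f). Check: (4x + 6)·(9x + 7) = 3x^2 + 5x + 9 ≡ 1 (mod x^2 + 9x + 10).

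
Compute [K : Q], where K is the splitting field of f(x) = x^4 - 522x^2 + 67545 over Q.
[K : Q] = 4

Solving the quadratic in x^2: x^2 = (522 ± √(522^2 - 4·67545))/2 = (522 ± √2304)/2 = (522 ± 48)/2, giving x^2 = 237 or x^2 = 285. So f(x) = (x^2 - 237)(x^2 - 285) and the roots of f are ±√237, ±√285. Hence the splitting field is K = Q(√237, √285). Since 237 and 285 are distinct squarefree integers > 1, their product 67545 is not a perfect square, so √285 ∉ Q(√237). By the tower law [K:Q] = [Q(√237,√285):Q(√237)] · [Q(√237):Q] = 2 · 2 = 4.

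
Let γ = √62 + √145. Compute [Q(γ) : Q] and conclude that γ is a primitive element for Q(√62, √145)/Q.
[Q(γ) : Q] = 4 (equivalently, Q(γ) = Q(√62, √145))

Obviously Q(γ) ⊆ Q(√62, √145), and [Q(√62, √145):Q] = 4 (since 62, 145 are distinct squarefree integers > 1 with 8990 not a perfect square). To show equality we compute the minimal polynomial of γ. From γ = √62 + √145: γ^2 = 62 + 2√(8990) + 145 = 207 + 2√(8990), so γ^2 - 207 = 2√(8990); squaring, (γ^2 - 207)^2 = 4·8990, i.e. γ^4 - 414γ^2 + 42849 - 35960 = 0, i.e. γ^4 - 414γ^2 + 6889 = 0. So γ is a root of x^4 - 414x^2 + 6889. This polynomial is irreducible over Q: it has no rational root (each ±√62 ± √145 is irrational), and any factorization into two quadratics over Q would force √(8990) ∈ Q (pairing opposite roots) or √62, √145 ∈ Q (other pairings), all impossible. Hence [Q(γ):Q] = 4 = [Q(√62, √145):Q], so Q(γ) = Q(√62, √145).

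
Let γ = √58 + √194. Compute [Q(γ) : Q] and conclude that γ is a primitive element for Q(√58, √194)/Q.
[Q(γ) : Q] = 4 (equivalently, Q(γ) = Q(√58, √194))

Obviously Q(γ) ⊆ Q(√58, √194), and [Q(√58, √194):Q] = 4 (since 58, 194 are distinct squarefree integers > 1 with 11252 not a perfect square). To show equality we compute the minimal polynomial of γ. From γ = √58 + √194: γ^2 = 58 + 2√(11252) + 194 = 252 + 2√(11252), so γ^2 - 252 = 2√(11252); squaring, (γ^2 - 252)^2 = 4·11252, i.e. γ^4 - 504γ^2 + 63504 - 45008 = 0, i.e. γ^4 - 504γ^2 + 18496 = 0. So γ is a root of x^4 - 504x^2 + 18496. This polynomial is irreducible over Q: it has no rational root (each ±√58 ± √194 is irrational), and any factorization into two quadratics over Q would force √(11252) ∈ Q (pairing opposite roots) or √58, √194 ∈ Q (other pairings), all impossible. Hence [Q(γ):Q] = 4 = [Q(√58, √194):Q], so Q(γ) = Q(√58, √194).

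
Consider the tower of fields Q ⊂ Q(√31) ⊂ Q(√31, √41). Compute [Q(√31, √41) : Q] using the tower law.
[Q(√31, √41) : Q] = 4

[Q(√31):Q] = 2 (min poly x^2 - 31, irreducible since 31 is squarefree > 1). For the top step, suppose √41 ∈ Q(√31), say √41 = c + d√31 with c, d ∈ Q. Squaring: 41 = c^2 + 31d^2 + 2cd√31. Since √31 ∉ Q this forces 2cd = 0. If d = 0 then √41 = c ∈ Q, contradicting 41 squarefree > 1. If c = 0 then 41 = 31d^2, so 31·41 = (31d)^2 is a perfect square in Q — but 31·41 = 1271 is not a perfect square (since 31 and 41 are distinct squarefree integers). Contradiction. Hence √41 ∉ Q(√31), so x^2 - 41 stays irreducible over Q(√31) and [Q(√31, √41) : Q(√31)] = 2. By the tower law, [Q(√31, √41) : Q] = 2 · 2 = 4.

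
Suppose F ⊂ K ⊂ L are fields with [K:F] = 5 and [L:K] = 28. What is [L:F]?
[L:F] = 140

The tower law says that for any tower of field extensions F ⊂ K ⊂ L with finite degrees, [L:F] = [L:K] · [K:F]. Here this gives [L:F] = 28 · 5 = 140.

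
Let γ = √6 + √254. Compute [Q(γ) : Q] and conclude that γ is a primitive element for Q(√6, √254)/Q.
[Q(γ) : Q] = 4 (equivalently, Q(γ) = Q(√6, √254))

Obviously Q(γ) ⊆ Q(√6, √254), and [Q(√6, √254):Q] = 4 (since 6, 254 are distinct squarefree integers > 1 with 1524 not a perfect square). To show equality we compute the minimal polynomial of γ. From γ = √6 + √254: γ^2 = 6 + 2√(1524) + 254 = 260 + 2√(1524), so γ^2 - 260 = 2√(1524); squaring, (γ^2 - 260)^2 = 4·1524, i.e. γ^4 - 520γ^2 + 67600 - 6096 = 0, i.e. γ^4 - 520γ^2 + 61504 = 0. So γ is a root of x^4 - 520x^2 + 61504. This polynomial is irreducible over Q: it has no rational root (each ±√6 ± √254 is irrational), and any factorization into two quadratics over Q would force √(1524) ∈ Q (pairing opposite roots) or √6, √254 ∈ Q (other pairings), all impossible. Hence [Q(γ):Q] = 4 = [Q(√6, √254):Q], so Q(γ) = Q(√6, √254).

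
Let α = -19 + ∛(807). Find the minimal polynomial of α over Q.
m_α(x) = x^3 + 57x^2 + 1083x + 6052

Set β = α + 19 = ∛(807), so β^3 = 807. Then (α + 19)^3 - 807 = 0, i.e. α is a root of g(x) = (x + 19)^3 - 807 = x^3 + 57x^2 + 1083x + 6052. Since g(x) = h(x + 19) where h(x) = x^3 - 807, and h is irreducible over Q (because 807 is not a perfect cube, so h has no rational root, and a monic cubic with no rational root is irreducible), g is also irreducible (irreducibility is preserved under the substitution x → x + 19). Hence m_α(x) = x^3 + 57x^2 + 1083x + 6052.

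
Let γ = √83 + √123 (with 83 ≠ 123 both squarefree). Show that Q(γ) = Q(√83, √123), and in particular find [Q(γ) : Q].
[Q(γ) : Q] = 4 (equivalently, Q(γ) = Q(√83, √123))

Obviously Q(γ) ⊆ Q(√83, √123), and [Q(√83, √123):Q] = 4 (since 83, 123 are distinct squarefree integers > 1 with 10209 not a perfect square). To show equality we compute the minimal polynomial of γ. From γ = √83 + √123: γ^2 = 83 + 2√(10209) + 123 = 206 + 2√(10209), so γ^2 - 206 = 2√(10209); squaring, (γ^2 - 206)^2 = 4·10209, i.e. γ^4 - 412γ^2 + 42436 - 40836 = 0, i.e. γ^4 - 412γ^2 + 1600 = 0. So γ is a root of x^4 - 412x^2 + 1600. This polynomial is irreducible over Q: it has no rational root (each ±√83 ± √123 is irrational), and any factorization into two quadratics over Q would force √(10209) ∈ Q (pairing opposite roots) or √83, √123 ∈ Q (other pairings), all impossible. Hence [Q(γ):Q] = 4 = [Q(√83, √123):Q], so Q(γ) = Q(√83, √123).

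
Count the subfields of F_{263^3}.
F_{263^3} has 2 subfields

The subfields of F_{p^n} are exactly the fields F_{p^d} for d | n (each is the fixed field of the unique index-d subgroup of Gal(F_{p^n}/F_p) ≅ Z/nZ). The divisors of n = 3 are {1, 3}, giving 2 subfields: F_{263^1}, F_{263^3}.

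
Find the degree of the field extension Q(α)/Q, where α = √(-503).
[Q(α):Q] = 2

[Q(α):Q] equals the degree of the minimal polynomial of α. Here α^2 = -503 and x^2 + 503 is irreducible (d = -503 is squarefree, ≠ 1, hence not a square), so deg(m_α) = 2. Thus [Q(α):Q] = 2.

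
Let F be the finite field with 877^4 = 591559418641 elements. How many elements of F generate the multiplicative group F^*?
There are φ(591559418640) = 155231797248 primitive elements

F_q^* is cyclic of order q - 1 = 591559418640. A cyclic group of order m has exactly φ(m) generators. Here m = 591559418640 = 2^4 · 3 · 5 · 73 · 439 · 76913, so the number of primitive elements is φ(591559418640) = 155231797248.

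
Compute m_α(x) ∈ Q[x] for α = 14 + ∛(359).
m_α(x) = x^3 - 42x^2 + 588x - 3103

Set β = α - 14 = ∛(359), so β^3 = 359. Then (α - 14)^3 - 359 = 0, i.e. α is a root of g(x) = (x - 14)^3 - 359 = x^3 - 42x^2 + 588x - 3103. Since g(x) = h(x - 14) where h(x) = x^3 - 359, and h is irreducible over Q (because 359 is not a perfect cube, so h has no rational root, and a monic cubic with no rational root is irreducible), g is also irreducible (irreducibility is preserved under the substitution x → x - 14). Hence m_α(x) = x^3 - 42x^2 + 588x - 3103.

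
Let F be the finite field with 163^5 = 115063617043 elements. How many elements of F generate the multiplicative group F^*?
There are φ(115063617042) = 33696000000 primitive elements

F_q^* is cyclic of order q - 1 = 115063617042. A cyclic group of order m has exactly φ(m) generators. Here m = 115063617042 = 2 · 3^4 · 11 · 31 · 1301 · 1601, so the number of primitive elements is φ(115063617042) = 33696000000.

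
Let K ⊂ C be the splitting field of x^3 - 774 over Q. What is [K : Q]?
[K : Q] = 6

The roots of x^3 - 774 are ∛774, ω∛774, ω^2∛774 where ω = e^(2πi/3) is a primitive cube root of unity, so K = Q(∛774, ω). Now [Q(∛774):Q] = 3 (since 774 is not a perfect cube, x^3 - 774 is irreducible) and [Q(ω):Q] = 2. Both 2 and 3 divide [K:Q], and [K:Q] ≤ 3·2 = 6, so [K:Q] = 6. (Equivalently: Q(∛774) ⊂ R but ω ∉ R, so [K : Q(∛774)] = 2.)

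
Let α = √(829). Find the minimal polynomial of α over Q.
m_α(x) = x^2 - 829

α satisfies α^2 - 829 = 0, so x^2 - 829 annihilates α. Since d = 829 is squarefree and ≠ 1, it is not a perfect square in Q, so x^2 - 829 has no rational root and is therefore irreducible over Q (a degree-2 polynomial over a field is irreducible iff it has no root). Hence m_α(x) = x^2 - 829.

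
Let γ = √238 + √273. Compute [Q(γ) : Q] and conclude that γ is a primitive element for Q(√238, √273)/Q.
[Q(γ) : Q] = 4 (equivalently, Q(γ) = Q(√238, √273))

Obviously Q(γ) ⊆ Q(√238, √273), and [Q(√238, √273):Q] = 4 (since 238, 273 are distinct squarefree integers > 1 with 64974 not a perfect square). To show equality we compute the minimal polynomial of γ. From γ = √238 + √273: γ^2 = 238 + 2√(64974) + 273 = 511 + 2√(64974), so γ^2 - 511 = 2√(64974); squaring, (γ^2 - 511)^2 = 4·64974, i.e. γ^4 - 1022γ^2 + 261121 - 259896 = 0, i.e. γ^4 - 1022γ^2 + 1225 = 0. So γ is a root of x^4 - 1022x^2 + 1225. This polynomial is irreducible over Q: it has no rational root (each ±√238 ± √273 is irrational), and any factorization into two quadratics over Q would force √(64974) ∈ Q (pairing opposite roots) or √238, √273 ∈ Q (other pairings), all impossible. Hence [Q(γ):Q] = 4 = [Q(√238, √273):Q], so Q(γ) = Q(√238, √273).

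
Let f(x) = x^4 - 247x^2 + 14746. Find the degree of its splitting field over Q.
[K : Q] = 4

Solving the quadratic in x^2: x^2 = (247 ± √(247^2 - 4·14746))/2 = (247 ± √2025)/2 = (247 ± 45)/2, giving x^2 = 146 or x^2 = 101. So f(x) = (x^2 - 146)(x^2 - 101) and the roots of f are ±√146, ±√101. Hence the splitting field is K = Q(√146, √101). Since 146 and 101 are distinct squarefree integers > 1, their product 14746 is not a perfect square, so √101 ∉ Q(√146). By the tower law [K:Q] = [Q(√146,√101):Q(√146)] · [Q(√146):Q] = 2 · 2 = 4.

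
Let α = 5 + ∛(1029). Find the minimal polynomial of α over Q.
m_α(x) = x^3 - 15x^2 + 75x - 1154

Set β = α - 5 = ∛(1029), so β^3 = 1029. Then (α - 5)^3 - 1029 = 0, i.e. α is a root of g(x) = (x - 5)^3 - 1029 = x^3 - 15x^2 + 75x - 1154. Since g(x) = h(x - 5) where h(x) = x^3 - 1029, and h is irreducible over Q (because 1029 is not a perfect cube, so h has no rational root, and a monic cubic with no rational root is irreducible), g is also irreducible (irreducibility is preserved under the substitution x → x - 5). Hence m_α(x) = x^3 - 15x^2 + 75x - 1154.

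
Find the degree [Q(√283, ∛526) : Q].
[Q(√283, ∛526) : Q] = 6

Let L = Q(√283, ∛526). Since Q(√283) ⊂ L and [Q(√283):Q] = 2, the tower law gives 2 | [L:Q]. Likewise Q(∛526) ⊂ L with [Q(∛526):Q] = 3 (because 526 is not a perfect cube), so 3 | [L:Q]. As gcd(2,3) = 1, [L:Q] is divisible by 6. Conversely L is generated over Q by √283 and ∛526, so [L:Q] ≤ 2·3 = 6. Therefore [Q(√283, ∛526) : Q] = 6.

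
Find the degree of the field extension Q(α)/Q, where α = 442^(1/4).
[Q(α):Q] = 4

α is a root of x^4 - 442. By Eisenstein's criterion at the prime p = 2 (which divides the constant term 442 but p^2 = 4 does not, since 442 is squarefree), x^4 - 442 is irreducible over Q. Hence [Q(α):Q] = 4.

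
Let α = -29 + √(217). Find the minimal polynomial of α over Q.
m_α(x) = x^2 + 58x + 624

From α + 29 = √(217), squaring gives (α + 29)^2 = 217, i.e. α^2 + 58α + 841 = 217, so α^2 + 58α + 624 = 0. The discriminant of x^2 + 58x + 624 is (58)^2 - 4·(624) = 3364 - 2496 = 868, and 4·(217) is not a perfect square in Q since 217 is squarefree and ≠ 1. Hence x^2 + 58x + 624 is irreducible over Q and is the minimal polynomial of α.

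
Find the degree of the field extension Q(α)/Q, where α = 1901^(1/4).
[Q(α):Q] = 4

α is a root of x^4 - 1901. By Eisenstein's criterion at the prime p = 1901 (which divides the constant term 1901 but p^2 = 3613801 does not, since 1901 is squarefree), x^4 - 1901 is irreducible over Q. Hence [Q(α):Q] = 4.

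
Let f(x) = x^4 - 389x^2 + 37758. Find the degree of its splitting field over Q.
[K : Q] = 4

Solving the quadratic in x^2: x^2 = (389 ± √(389^2 - 4·37758))/2 = (389 ± √289)/2 = (389 ± 17)/2, giving x^2 = 186 or x^2 = 203. So f(x) = (x^2 - 186)(x^2 - 203) and the roots of f are ±√186, ±√203. Hence the splitting field is K = Q(√186, √203). Since 186 and 203 are distinct squarefree integers > 1, their product 37758 is not a perfect square, so √203 ∉ Q(√186). By the tower law [K:Q] = [Q(√186,√203):Q(√186)] · [Q(√186):Q] = 2 · 2 = 4.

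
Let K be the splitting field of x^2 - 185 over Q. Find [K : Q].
[K : Q] = 2

f(x) = x^2 - 185 factors as (x - √185)(x + √185). The splitting field is K = Q(√185). Since 185 is squarefree and > 1, it is not a perfect square, so x^2 - 185 is irreducible over Q and [Q(√185) : Q] = 2. Hence [K : Q] = 2.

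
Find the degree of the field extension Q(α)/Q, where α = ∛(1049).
[Q(α):Q] = 3

The minimal polynomial of α is x^3 - 1049, irreducible over Q since 1049 is not a perfect cube (so x^3 - 1049 has no rational root). Hence [Q(α):Q] = deg(m_α) = 3.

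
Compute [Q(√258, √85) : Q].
[Q(√258, √85) : Q] = 4

[Q(√258):Q] = 2 (min poly x^2 - 258, irreducible since 258 is squarefree > 1). For the top step, suppose √85 ∈ Q(√258), say √85 = c + d√258 with c, d ∈ Q. Squaring: 85 = c^2 + 258d^2 + 2cd√258. Since √258 ∉ Q this forces 2cd = 0. If d = 0 then √85 = c ∈ Q, contradicting 85 squarefree > 1. If c = 0 then 85 = 258d^2, so 258·85 = (258d)^2 is a perfect square in Q — but 258·85 = 21930 is not a perfect square (since 258 and 85 are distinct squarefree integers). Contradiction. Hence √85 ∉ Q(√258), so x^2 - 85 stays irreducible over Q(√258) and [Q(√258, √85) : Q(√258)] = 2. By the tower law, [Q(√258, √85) : Q] = 2 · 2 = 4.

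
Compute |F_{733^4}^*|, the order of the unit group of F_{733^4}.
|F_{733^4}^*| = 288679469520

F_{733^4} has 733^4 = 288679469521 elements; its multiplicative group consists of all nonzero elements, so |F_{733^4}^*| = 288679469521 - 1 = 288679469520. (It is cyclic since any finite subgroup of the multiplicative group of a field is cyclic.)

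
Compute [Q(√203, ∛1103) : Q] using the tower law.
[Q(√203, ∛1103) : Q] = 6

Let L = Q(√203, ∛1103). Since Q(√203) ⊂ L and [Q(√203):Q] = 2, the tower law gives 2 | [L:Q]. Likewise Q(∛1103) ⊂ L with [Q(∛1103):Q] = 3 (because 1103 is not a perfect cube), so 3 | [L:Q]. As gcd(2,3) = 1, [L:Q] is divisible by 6. Conversely L is generated over Q by √203 and ∛1103, so [L:Q] ≤ 2·3 = 6. Therefore [Q(√203, ∛1103) : Q] = 6.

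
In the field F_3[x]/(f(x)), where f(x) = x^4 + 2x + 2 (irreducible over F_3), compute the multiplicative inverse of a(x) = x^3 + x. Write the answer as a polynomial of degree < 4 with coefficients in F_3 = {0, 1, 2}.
a(x)^(-1) ≡ x^3 + 2x^2 (mod f(x))

Since f is irreducible over F_3, F_3[x]/(f) is a field and a(x) ≠ 0 has an inverse. Apply the extended Euclidean algorithm to f(x) and a(x) in F_3[x]: f(x) = (x)·a(x) + (2x^2 + 2x + 2);  a(x) = (2x + 1)·(2x^2 + 2x + 2) + (x + 1);  (2x^2 + 2x + 2) = (2x)·(x + 1) + (2). The last nonzero remainder is the constant 2 = gcd(f, a) in F_3. Back-substituting through the division chain expresses 2 = s(x)·a(x) + t(x)·f(x) with s(x) ≡ 2x^3 + x^2 (mod f), so (2x^3 + x^2)·a(x) ≡ 2 (mod f). Multiplying by 2^(-1) ≡ 2 in F_3 gives a(x)^(-1) ≡ 2·(2x^3 + x^2) ≡ x^3 + 2x^2 (mod f). Check: (x^3 + x)·(x^3 + 2x^2) = x^6 + 2x^5 + x^4 + 2x^3 ≡ 1 (mod x^4 + 2x + 2).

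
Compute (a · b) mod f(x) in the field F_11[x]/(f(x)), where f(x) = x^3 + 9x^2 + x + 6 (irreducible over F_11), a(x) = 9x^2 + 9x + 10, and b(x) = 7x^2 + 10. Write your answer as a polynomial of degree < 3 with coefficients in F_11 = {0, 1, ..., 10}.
a · b ≡ 2x^2 + 7x (mod f(x))

Multiply in F_11[x]: a(x)·b(x) = (9x^2 + 9x + 10)·(7x^2 + 10) = 8x^4 + 8x^3 + 6x^2 + 2x + 1. This has degree ≥ 3, so divide by f(x) over F_11: 8x^4 + 8x^3 + 6x^2 + 2x + 1 = (8x + 2)·(x^3 + 9x^2 + x + 6) + (2x^2 + 7x). Hence a·b ≡ 2x^2 + 7x (mod f). (F_11[x]/(f) is a field with 11^3 = 1331 elements since f is irreducible of degree 3.)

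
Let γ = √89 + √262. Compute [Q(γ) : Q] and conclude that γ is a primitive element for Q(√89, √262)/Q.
[Q(γ) : Q] = 4 (equivalently, Q(γ) = Q(√89, √262))

Obviously Q(γ) ⊆ Q(√89, √262), and [Q(√89, √262):Q] = 4 (since 89, 262 are distinct squarefree integers > 1 with 23318 not a perfect square). To show equality we compute the minimal polynomial of γ. From γ = √89 + √262: γ^2 = 89 + 2√(23318) + 262 = 351 + 2√(23318), so γ^2 - 351 = 2√(23318); squaring, (γ^2 - 351)^2 = 4·23318, i.e. γ^4 - 702γ^2 + 123201 - 93272 = 0, i.e. γ^4 - 702γ^2 + 29929 = 0. So γ is a root of x^4 - 702x^2 + 29929. This polynomial is irreducible over Q: it has no rational root (each ±√89 ± √262 is irrational), and any factorization into two quadratics over Q would force √(23318) ∈ Q (pairing opposite roots) or √89, √262 ∈ Q (other pairings), all impossible. Hence [Q(γ):Q] = 4 = [Q(√89, √262):Q], so Q(γ) = Q(√89, √262).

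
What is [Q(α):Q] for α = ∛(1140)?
[Q(α):Q] = 3

The minimal polynomial of α is x^3 - 1140, irreducible over Q since 1140 is not a perfect cube (so x^3 - 1140 has no rational root). Hence [Q(α):Q] = deg(m_α) = 3.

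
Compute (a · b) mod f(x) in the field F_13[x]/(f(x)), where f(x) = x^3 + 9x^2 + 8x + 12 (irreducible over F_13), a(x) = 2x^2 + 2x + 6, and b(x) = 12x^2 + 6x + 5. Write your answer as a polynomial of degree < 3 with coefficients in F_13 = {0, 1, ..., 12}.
a · b ≡ x^2 + 2x + 6 (mod f(x))

Multiply in F_13[x]: a(x)·b(x) = (2x^2 + 2x + 6)·(12x^2 + 6x + 5) = 11x^4 + 10x^3 + 3x^2 + 7x + 4. This has degree ≥ 3, so divide by f(x) over F_13: 11x^4 + 10x^3 + 3x^2 + 7x + 4 = (11x + 2)·(x^3 + 9x^2 + 8x + 12) + (x^2 + 2x + 6). Hence a·b ≡ x^2 + 2x + 6 (mod f). (F_13[x]/(f) is a field with 13^3 = 2197 elements since f is irreducible of degree 3.)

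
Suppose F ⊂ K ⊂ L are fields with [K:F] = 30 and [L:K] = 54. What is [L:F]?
[L:F] = 1620

The tower law says that for any tower of field extensions F ⊂ K ⊂ L with finite degrees, [L:F] = [L:K] · [K:F]. Here this gives [L:F] = 54 · 30 = 1620.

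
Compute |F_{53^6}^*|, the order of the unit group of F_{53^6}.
|F_{53^6}^*| = 22164361128

F_{53^6} has 53^6 = 22164361129 elements; its multiplicative group consists of all nonzero elements, so |F_{53^6}^*| = 22164361129 - 1 = 22164361128. (It is cyclic since any finite subgroup of the multiplicative group of a field is cyclic.)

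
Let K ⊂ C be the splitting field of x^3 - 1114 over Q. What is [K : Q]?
[K : Q] = 6

The roots of x^3 - 1114 are ∛1114, ω∛1114, ω^2∛1114 where ω = e^(2πi/3) is a primitive cube root of unity, so K = Q(∛1114, ω). Now [Q(∛1114):Q] = 3 (since 1114 is not a perfect cube, x^3 - 1114 is irreducible) and [Q(ω):Q] = 2. Both 2 and 3 divide [K:Q], and [K:Q] ≤ 3·2 = 6, so [K:Q] = 6. (Equivalently: Q(∛1114) ⊂ R but ω ∉ R, so [K : Q(∛1114)] = 2.)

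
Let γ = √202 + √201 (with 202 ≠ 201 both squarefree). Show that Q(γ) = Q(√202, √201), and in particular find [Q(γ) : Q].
[Q(γ) : Q] = 4 (equivalently, Q(γ) = Q(√202, √201))

Obviously Q(γ) ⊆ Q(√202, √201), and [Q(√202, √201):Q] = 4 (since 202, 201 are distinct squarefree integers > 1 with 40602 not a perfect square). To show equality we compute the minimal polynomial of γ. From γ = √202 + √201: γ^2 = 202 + 2√(40602) + 201 = 403 + 2√(40602), so γ^2 - 403 = 2√(40602); squaring, (γ^2 - 403)^2 = 4·40602, i.e. γ^4 - 806γ^2 + 162409 - 162408 = 0, i.e. γ^4 - 806γ^2 + 1 = 0. So γ is a root of x^4 - 806x^2 + 1. This polynomial is irreducible over Q: it has no rational root (each ±√202 ± √201 is irrational), and any factorization into two quadratics over Q would force √(40602) ∈ Q (pairing opposite roots) or √202, √201 ∈ Q (other pairings), all impossible. Hence [Q(γ):Q] = 4 = [Q(√202, √201):Q], so Q(γ) = Q(√202, √201).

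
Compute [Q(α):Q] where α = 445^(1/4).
[Q(α):Q] = 4

α is a root of x^4 - 445. By Eisenstein's criterion at the prime p = 5 (which divides the constant term 445 but p^2 = 25 does not, since 445 is squarefree), x^4 - 445 is irreducible over Q. Hence [Q(α):Q] = 4.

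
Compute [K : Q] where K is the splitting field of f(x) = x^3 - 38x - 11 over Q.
[K : Q] = 6

By the rational root test, any rational root of the monic integer polynomial f(x) = x^3 - 38x - 11 must be an integer dividing the constant term -11, i.e. one of ±{1, 11}. Evaluating: f(1) = -48, f(-1) = 26, f(11) = 902, f(-11) = -924; none is 0, so f has no rational root and is therefore irreducible over Q (a cubic with no linear factor over a field is irreducible). For an irreducible cubic, the Galois group is A_3 or S_3 according as the discriminant disc(f) = -4a^3 - 27b^2 = -4·(-38)^3 - 27·(-11)^2 = 216221 is or is not a square in Q. Here disc(f) = 216221 is not a perfect square in Q, so the Galois group of f over Q is not contained in A_3 and must be all of S_3. The splitting field has degree |S_3| = 6 over Q, so [K : Q] = 6.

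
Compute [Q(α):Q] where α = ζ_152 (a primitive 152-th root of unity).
[Q(α):Q] = 72

The minimal polynomial of ζ_152 over Q is the 152-th cyclotomic polynomial Φ_152(x), which is irreducible over Q and has degree φ(152) = 72. Hence [Q(α):Q] = φ(152) = 72.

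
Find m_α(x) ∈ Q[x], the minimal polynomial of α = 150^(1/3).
m_α(x) = x^3 - 150

α satisfies α^3 = 150, so x^3 - 150 annihilates α. By the rational root test, a rational root p/q (in lowest terms) of x^3 - 150 would satisfy p^3 = 150 q^3, forcing q = 1 and p^3 = 150; but 150 is not a perfect cube, contradiction. A monic cubic over Q with no rational root is irreducible (any nontrivial factorization would include a linear factor). Hence x^3 - 150 is the minimal polynomial of α, and in particular [Q(α):Q] = 3.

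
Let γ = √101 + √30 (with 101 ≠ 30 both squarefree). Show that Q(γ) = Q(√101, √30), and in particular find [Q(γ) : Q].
[Q(γ) : Q] = 4 (equivalently, Q(γ) = Q(√101, √30))

Obviously Q(γ) ⊆ Q(√101, √30), and [Q(√101, √30):Q] = 4 (since 101, 30 are distinct squarefree integers > 1 with 3030 not a perfect square). To show equality we compute the minimal polynomial of γ. From γ = √101 + √30: γ^2 = 101 + 2√(3030) + 30 = 131 + 2√(3030), so γ^2 - 131 = 2√(3030); squaring, (γ^2 - 131)^2 = 4·3030, i.e. γ^4 - 262γ^2 + 17161 - 12120 = 0, i.e. γ^4 - 262γ^2 + 5041 = 0. So γ is a root of x^4 - 262x^2 + 5041. This polynomial is irreducible over Q: it has no rational root (each ±√101 ± √30 is irrational), and any factorization into two quadratics over Q would force √(3030) ∈ Q (pairing opposite roots) or √101, √30 ∈ Q (other pairings), all impossible. Hence [Q(γ):Q] = 4 = [Q(√101, √30):Q], so Q(γ) = Q(√101, √30).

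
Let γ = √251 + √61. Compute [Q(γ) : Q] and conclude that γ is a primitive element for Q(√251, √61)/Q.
[Q(γ) : Q] = 4 (equivalently, Q(γ) = Q(√251, √61))

Obviously Q(γ) ⊆ Q(√251, √61), and [Q(√251, √61):Q] = 4 (since 251, 61 are distinct squarefree integers > 1 with 15311 not a perfect square). To show equality we compute the minimal polynomial of γ. From γ = √251 + √61: γ^2 = 251 + 2√(15311) + 61 = 312 + 2√(15311), so γ^2 - 312 = 2√(15311); squaring, (γ^2 - 312)^2 = 4·15311, i.e. γ^4 - 624γ^2 + 97344 - 61244 = 0, i.e. γ^4 - 624γ^2 + 36100 = 0. So γ is a root of x^4 - 624x^2 + 36100. This polynomial is irreducible over Q: it has no rational root (each ±√251 ± √61 is irrational), and any factorization into two quadratics over Q would force √(15311) ∈ Q (pairing opposite roots) or √251, √61 ∈ Q (other pairings), all impossible. Hence [Q(γ):Q] = 4 = [Q(√251, √61):Q], so Q(γ) = Q(√251, √61).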